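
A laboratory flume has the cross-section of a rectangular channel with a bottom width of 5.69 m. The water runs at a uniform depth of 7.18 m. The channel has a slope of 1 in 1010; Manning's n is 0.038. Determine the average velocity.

Flow area A = b·y = 5.69 × 7.18 = 40.85 m². Wetted perimeter P = b + 2y = 5.69 + 2×7.18 = 20.05 m.
Hydraulic radius R = A/P = 40.85/20.05 = 2.038 m.
From Manning's equation, V = (1/n) R^(2/3) S^(1/2) = (1/0.038) × 2.038^(2/3) × 0.0009901^(1/2) = 1.33 m/s.

V = 1.33 m/s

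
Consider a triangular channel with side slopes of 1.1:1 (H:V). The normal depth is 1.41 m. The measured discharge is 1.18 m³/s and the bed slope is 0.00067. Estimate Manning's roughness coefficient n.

For a triangular section with side slope z = 1.1: A = zy² = 1.1×1.41² = 2.187 m²; P = 2y√(1+z²) = 2×1.41×1.487 = 4.192 m.
Hydraulic radius R = A/P = 2.187/4.192 = 0.5217 m.
Rearranging Manning's equation: n = (1/Q) A R^(2/3) S^(1/2) = (1/1.18) × 2.187 × 0.5217^(2/3) × √0.00067 = 0.0311.

n = 0.0311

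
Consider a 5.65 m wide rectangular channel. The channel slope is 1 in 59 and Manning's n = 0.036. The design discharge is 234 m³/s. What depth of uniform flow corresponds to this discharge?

Manning's equation rearranged: A R^(2/3) = nQ / (1·√S) = 0.036 × 234 / (√0.01695) = 64.71.
Try y = 5.69 m: A R^(2/3) = 49.1 — short.
Try y = 8.95 m: A R^(2/3) = 84.16 — over.
Try y = 7.15 m: A R^(2/3) = 64.66 — ≈ 64.71.

y_n = 7.15 m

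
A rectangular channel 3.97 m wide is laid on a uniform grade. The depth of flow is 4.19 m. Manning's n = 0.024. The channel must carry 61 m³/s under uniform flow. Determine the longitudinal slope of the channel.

S = 0.00521

Flow area A = b·y = 3.97 × 4.19 = 16.63 m². Wetted perimeter P = b + 2y = 3.97 + 2×4.19 = 12.35 m.
Hydraulic radius R = A/P = 16.63/12.35 = 1.347 m.
From Manning's equation, S = [nQ / (1 A R^(2/3))]² = [0.024 × 61 / (1 × 16.63 × 1.347^(2/3))]² = 0.00521.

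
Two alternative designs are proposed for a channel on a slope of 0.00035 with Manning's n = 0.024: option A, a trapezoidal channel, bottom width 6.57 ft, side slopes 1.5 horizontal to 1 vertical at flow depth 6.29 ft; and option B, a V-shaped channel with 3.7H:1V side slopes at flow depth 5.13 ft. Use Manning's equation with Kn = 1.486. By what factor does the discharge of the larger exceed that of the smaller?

1.29

Channel A: With bottom width b = 6.57 ft and side slope z = 1.5: A = (b + zy)y = (6.57 + 1.5×6.29)×6.29 = 100.7 ft²; P = b + 2y√(1+z²) = 6.57 + 2×6.29×1.803 = 29.25 ft. Hydraulic radius R = A/P = 100.7/29.25 = 3.442 ft. Q_A = (1.486/0.024)·100.7·3.442^(2/3)·√0.00035 = 265.8 ft³/s.
Channel B: For a triangular section with side slope z = 3.7: A = zy² = 3.7×5.13² = 97.37 ft²; P = 2y√(1+z²) = 2×5.13×3.833 = 39.32 ft. Hydraulic radius R = A/P = 97.37/39.32 = 2.476 ft. Q_B = (1.486/0.024)·97.37·2.476^(2/3)·√0.00035 = 206.4 ft³/s.
The larger discharge is 265.8 ft³/s and the smaller is 206.4 ft³/s; the ratio is 1.29.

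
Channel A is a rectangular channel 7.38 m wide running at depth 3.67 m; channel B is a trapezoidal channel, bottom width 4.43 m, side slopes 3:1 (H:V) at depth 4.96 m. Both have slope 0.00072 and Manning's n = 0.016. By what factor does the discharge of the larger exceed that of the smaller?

4.54

Channel A: Flow area A = b·y = 7.38 × 3.67 = 27.08 m². Wetted perimeter P = b + 2y = 7.38 + 2×3.67 = 14.72 m. Hydraulic radius R = A/P = 27.08/14.72 = 1.84 m. Q_A = (1/0.016)·27.08·1.84^(2/3)·√0.00072 = 68.2 m³/s.
Channel B: With bottom width b = 4.43 m and side slope z = 3: A = (b + zy)y = (4.43 + 3×4.96)×4.96 = 95.78 m²; P = b + 2y√(1+z²) = 4.43 + 2×4.96×3.162 = 35.8 m. Hydraulic radius R = A/P = 95.78/35.8 = 2.675 m. Q_B = (1/0.016)·95.78·2.675^(2/3)·√0.00072 = 309.6 m³/s.
The larger discharge is 309.6 m³/s and the smaller is 68.2 m³/s; the ratio is 4.54.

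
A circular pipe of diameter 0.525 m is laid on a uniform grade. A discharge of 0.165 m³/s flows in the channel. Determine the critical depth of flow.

At critical depth, Q² T / (g A³) = 1, i.e. A³/T = Q²/g = 0.165²/9.81 = 0.002775.
Try y = 0.236 m: A³/T = 0.001608 — too small.
Try y = 0.272 m: A³/T = 0.002767 — matches.

y_c = 0.272 m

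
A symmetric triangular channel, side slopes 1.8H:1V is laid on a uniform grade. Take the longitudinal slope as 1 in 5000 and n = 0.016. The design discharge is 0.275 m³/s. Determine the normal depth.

Manning's equation rearranged: A R^(2/3) = nQ / (1·√S) = 0.016 × 0.275 / (√0.0002) = 0.3111.
At y = 0.791 m: A R^(2/3) = 0.5548 — high.
At y = 0.508 m: A R^(2/3) = 0.1703 — low.
At y = 0.637 m: A R^(2/3) = 0.3114 — close enough.

y_n = 0.637 m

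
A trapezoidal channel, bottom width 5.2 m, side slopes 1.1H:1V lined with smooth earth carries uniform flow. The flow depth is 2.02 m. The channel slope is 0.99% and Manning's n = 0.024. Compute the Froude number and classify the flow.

With bottom width b = 5.2 m and side slope z = 1.1: A = (b + zy)y = (5.2 + 1.1×2.02)×2.02 = 14.99 m²; P = b + 2y√(1+z²) = 5.2 + 2×2.02×1.487 = 11.21 m.
Hydraulic radius R = A/P = 14.99/11.21 = 1.338 m.
V = (1/n) R^(2/3) √S = (1/0.024) × 1.338^(2/3) × √0.0099 = 5.034 m/s. Hydraulic depth D_h = A/T = 14.99/9.644 = 1.555 m.
Froude number Fr = V/√(g·D_h) = 5.034/√(9.81×1.555) = 1.29, which is greater than 1, so the flow is supercritical.

supercritical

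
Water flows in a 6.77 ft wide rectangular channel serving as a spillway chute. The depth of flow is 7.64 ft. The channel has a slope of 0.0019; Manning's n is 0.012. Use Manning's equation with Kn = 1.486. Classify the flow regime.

Flow area A = b·y = 6.77 × 7.64 = 51.72 ft². Wetted perimeter P = b + 2y = 6.77 + 2×7.64 = 22.05 ft.
Hydraulic radius R = A/P = 51.72/22.05 = 2.346 ft.
V = (1.486/n) R^(2/3) √S = (1.486/0.012) × 2.346^(2/3) × √0.0019 = 9.529 ft/s. Hydraulic depth D_h = A/T = 51.72/6.77 = 7.64 ft.
Froude number Fr = V/√(g·D_h) = 9.529/√(32.2×7.64) = 0.608, which is less than 1, so the flow is subcritical.

subcritical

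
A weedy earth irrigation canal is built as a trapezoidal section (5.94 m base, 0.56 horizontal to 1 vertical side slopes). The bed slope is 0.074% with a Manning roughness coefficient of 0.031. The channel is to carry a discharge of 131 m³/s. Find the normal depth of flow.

y_n = 7.03 m

Manning's equation rearranged: A R^(2/3) = nQ / (1·√S) = 0.031 × 131 / (√0.00074) = 149.3.
Try y = 6.24 m: A R^(2/3) = 119.9 — too small.
Try y = 8.57 m: A R^(2/3) = 216.1 — too large.
Try y = 7.03 m: A R^(2/3) = 149.1 — ≈ 149.3.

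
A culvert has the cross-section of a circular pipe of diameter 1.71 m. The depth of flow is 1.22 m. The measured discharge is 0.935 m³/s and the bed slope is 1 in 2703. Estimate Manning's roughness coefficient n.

n = 0.023

For a circular section of diameter D = 1.71 m at depth y = 1.22 m, the central angle is θ = 2 arccos(1 − 2y/D) = 4.024 rad. Then A = (D²/8)(θ − sin θ) = 1.753 m² and P = Dθ/2 = 3.44 m.
Hydraulic radius R = A/P = 1.753/3.44 = 0.5095 m.
Rearranging Manning's equation: n = (1/Q) A R^(2/3) S^(1/2) = (1/0.935) × 1.753 × 0.5095^(2/3) × √0.00037 = 0.023.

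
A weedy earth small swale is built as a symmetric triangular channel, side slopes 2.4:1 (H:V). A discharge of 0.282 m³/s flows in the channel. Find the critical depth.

At critical depth, Q² T / (g A³) = 1, i.e. A³/T = Q²/g = 0.282²/9.81 = 0.008106.
Trying y = 0.234 m: A³/T = 0.002021 — short.
Trying y = 0.339 m: A³/T = 0.01289 — over.
Trying y = 0.309 m: A³/T = 0.008113 — close enough.

y_c = 0.309 m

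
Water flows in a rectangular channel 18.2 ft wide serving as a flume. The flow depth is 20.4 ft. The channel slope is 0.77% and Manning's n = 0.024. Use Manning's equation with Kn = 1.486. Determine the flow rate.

Flow area A = b·y = 18.2 × 20.4 = 371.3 ft². Wetted perimeter P = b + 2y = 18.2 + 2×20.4 = 59 ft.
Hydraulic radius R = A/P = 371.3/59 = 6.293 ft.
Manning's equation: Q = (1.486/n) A R^(2/3) S^(1/2) = (1.486/0.024) × 371.3 × 6.293^(2/3) × 0.0077^(1/2) = 6880 ft³/s.

Q = 6880 ft³/s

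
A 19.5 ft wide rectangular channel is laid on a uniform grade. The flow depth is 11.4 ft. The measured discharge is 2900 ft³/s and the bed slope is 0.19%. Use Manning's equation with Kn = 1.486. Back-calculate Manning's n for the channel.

n = 0.015

Flow area A = b·y = 19.5 × 11.4 = 222.3 ft². Wetted perimeter P = b + 2y = 19.5 + 2×11.4 = 42.3 ft.
Hydraulic radius R = A/P = 222.3/42.3 = 5.255 ft.
Rearranging Manning's equation: n = (1.486/Q) A R^(2/3) S^(1/2) = (1.486/2900) × 222.3 × 5.255^(2/3) × √0.0019 = 0.015.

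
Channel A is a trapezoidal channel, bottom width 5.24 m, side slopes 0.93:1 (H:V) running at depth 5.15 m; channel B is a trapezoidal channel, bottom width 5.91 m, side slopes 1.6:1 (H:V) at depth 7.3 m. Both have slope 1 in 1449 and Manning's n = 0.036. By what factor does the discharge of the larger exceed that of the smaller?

3.16

Channel A: With bottom width b = 5.24 m and side slope z = 0.93: A = (b + zy)y = (5.24 + 0.93×5.15)×5.15 = 51.65 m²; P = b + 2y√(1+z²) = 5.24 + 2×5.15×1.366 = 19.31 m. Hydraulic radius R = A/P = 51.65/19.31 = 2.675 m. Q_A = (1/0.036)·51.65·2.675^(2/3)·√0.0006901 = 72.64 m³/s.
Channel B: With bottom width b = 5.91 m and side slope z = 1.6: A = (b + zy)y = (5.91 + 1.6×7.3)×7.3 = 128.4 m²; P = b + 2y√(1+z²) = 5.91 + 2×7.3×1.887 = 33.46 m. Hydraulic radius R = A/P = 128.4/33.46 = 3.838 m. Q_B = (1/0.036)·128.4·3.838^(2/3)·√0.0006901 = 229.7 m³/s.
The larger discharge is 229.7 m³/s and the smaller is 72.64 m³/s; the ratio is 3.16.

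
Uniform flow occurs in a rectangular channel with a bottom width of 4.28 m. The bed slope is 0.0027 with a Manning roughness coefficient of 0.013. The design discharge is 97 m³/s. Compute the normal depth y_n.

Manning's equation rearranged: A R^(2/3) = nQ / (1·√S) = 0.013 × 97 / (√0.0027) = 24.27.
Try y = 3.18 m: A R^(2/3) = 16.04 — too small.
Try y = 4.95 m: A R^(2/3) = 27.69 — too large.
Try y = 4.44 m: A R^(2/3) = 24.28 — ≈ 24.27.

y_n = 4.44 m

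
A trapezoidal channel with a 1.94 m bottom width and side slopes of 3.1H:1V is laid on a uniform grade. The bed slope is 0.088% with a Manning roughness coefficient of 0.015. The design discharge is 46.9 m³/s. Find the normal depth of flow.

Manning's equation rearranged: A R^(2/3) = nQ / (1·√S) = 0.015 × 46.9 / (√0.00088) = 23.71.
At y = 2.89 m: A R^(2/3) = 41.58 — high.
At y = 1.91 m: A R^(2/3) = 15.45 — low.
At y = 2.29 m: A R^(2/3) = 23.73 — ≈ 23.71.

y_n = 2.29 m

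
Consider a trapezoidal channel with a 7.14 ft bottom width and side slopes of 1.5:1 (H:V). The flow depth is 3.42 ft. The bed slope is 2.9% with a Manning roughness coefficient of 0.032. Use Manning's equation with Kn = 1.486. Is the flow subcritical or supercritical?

With bottom width b = 7.14 ft and side slope z = 1.5: A = (b + zy)y = (7.14 + 1.5×3.42)×3.42 = 41.96 ft²; P = b + 2y√(1+z²) = 7.14 + 2×3.42×1.803 = 19.47 ft.
Hydraulic radius R = A/P = 41.96/19.47 = 2.155 ft.
V = (1.486/n) R^(2/3) √S = (1.486/0.032) × 2.155^(2/3) × √0.029 = 13.19 ft/s. Hydraulic depth D_h = A/T = 41.96/17.4 = 2.412 ft.
Froude number Fr = V/√(g·D_h) = 13.19/√(32.2×2.412) = 1.5, which is greater than 1, so the flow is supercritical.

supercritical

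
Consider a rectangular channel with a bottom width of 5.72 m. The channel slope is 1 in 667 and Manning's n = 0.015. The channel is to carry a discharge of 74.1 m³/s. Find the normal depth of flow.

y_n = 3.66 m

Manning's equation rearranged: A R^(2/3) = nQ / (1·√S) = 0.015 × 74.1 / (√0.001499) = 28.71.
Trying y = 3.2 m: A R^(2/3) = 24.09 — short.
Trying y = 4.19 m: A R^(2/3) = 34.14 — over.
Trying y = 3.66 m: A R^(2/3) = 28.7 — matches.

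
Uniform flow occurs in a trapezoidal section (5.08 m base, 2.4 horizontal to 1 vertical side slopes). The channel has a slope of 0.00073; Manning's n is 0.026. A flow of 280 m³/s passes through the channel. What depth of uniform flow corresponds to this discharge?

y_n = 6.14 m

Manning's equation rearranged: A R^(2/3) = nQ / (1·√S) = 0.026 × 280 / (√0.00073) = 269.4.
Trying y = 7.51 m: A R^(2/3) = 432.2 — high.
Trying y = 6.14 m: A R^(2/3) = 269 — matches.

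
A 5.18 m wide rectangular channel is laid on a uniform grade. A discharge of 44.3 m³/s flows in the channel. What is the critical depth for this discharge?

For a rectangular channel, critical depth y_c = (q²/g)^(1/3) where q = Q/b = 44.3/5.18 = 8.552 m²/s.
So y_c = (8.552²/9.81)^(1/3) = 1.95 m.

y_c = 1.95 m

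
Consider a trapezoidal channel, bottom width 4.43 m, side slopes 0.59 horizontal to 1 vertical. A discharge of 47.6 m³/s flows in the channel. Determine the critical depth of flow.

At critical depth, Q² T / (g A³) = 1, i.e. A³/T = Q²/g = 47.6²/9.81 = 231.
Trying y = 1.75 m: A³/T = 134.5 — low.
Trying y = 2.27 m: A³/T = 316 — high.
Trying y = 2.06 m: A³/T = 229.3 — ≈ 231.

y_c = 2.06 m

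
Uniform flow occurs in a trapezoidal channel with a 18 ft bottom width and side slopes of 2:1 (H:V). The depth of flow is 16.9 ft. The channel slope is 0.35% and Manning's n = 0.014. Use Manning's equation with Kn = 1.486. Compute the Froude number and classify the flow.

With bottom width b = 18 ft and side slope z = 2: A = (b + zy)y = (18 + 2×16.9)×16.9 = 875.4 ft²; P = b + 2y√(1+z²) = 18 + 2×16.9×2.236 = 93.58 ft.
Hydraulic radius R = A/P = 875.4/93.58 = 9.355 ft.
V = (1.486/n) R^(2/3) √S = (1.486/0.014) × 9.355^(2/3) × √0.0035 = 27.88 ft/s. Hydraulic depth D_h = A/T = 875.4/85.6 = 10.23 ft.
Froude number Fr = V/√(g·D_h) = 27.88/√(32.2×10.23) = 1.54, which is greater than 1, so the flow is supercritical.

supercritical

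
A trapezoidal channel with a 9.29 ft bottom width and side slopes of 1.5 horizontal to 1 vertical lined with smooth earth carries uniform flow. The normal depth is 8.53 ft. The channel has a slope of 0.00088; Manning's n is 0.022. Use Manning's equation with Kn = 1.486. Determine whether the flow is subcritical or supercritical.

With bottom width b = 9.29 ft and side slope z = 1.5: A = (b + zy)y = (9.29 + 1.5×8.53)×8.53 = 188.4 ft²; P = b + 2y√(1+z²) = 9.29 + 2×8.53×1.803 = 40.05 ft.
Hydraulic radius R = A/P = 188.4/40.05 = 4.704 ft.
V = (1.486/n) R^(2/3) √S = (1.486/0.022) × 4.704^(2/3) × √0.00088 = 5.626 ft/s. Hydraulic depth D_h = A/T = 188.4/34.88 = 5.401 ft.
Froude number Fr = V/√(g·D_h) = 5.626/√(32.2×5.401) = 0.427, which is less than 1, so the flow is subcritical.

subcritical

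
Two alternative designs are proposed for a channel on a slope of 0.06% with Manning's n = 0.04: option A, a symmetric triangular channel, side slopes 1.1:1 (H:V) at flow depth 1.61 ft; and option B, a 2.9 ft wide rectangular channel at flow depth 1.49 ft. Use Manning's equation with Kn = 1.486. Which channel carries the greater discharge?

Channel A: For a triangular section with side slope z = 1.1: A = zy² = 1.1×1.61² = 2.851 ft²; P = 2y√(1+z²) = 2×1.61×1.487 = 4.787 ft. Hydraulic radius R = A/P = 2.851/4.787 = 0.5957 ft. Q_A = (1.486/0.04)·2.851·0.5957^(2/3)·√0.0006 = 1.837 ft³/s.
Channel B: Flow area A = b·y = 2.9 × 1.49 = 4.321 ft². Wetted perimeter P = b + 2y = 2.9 + 2×1.49 = 5.88 ft. Hydraulic radius R = A/P = 4.321/5.88 = 0.7349 ft. Q_B = (1.486/0.04)·4.321·0.7349^(2/3)·√0.0006 = 3.202 ft³/s.
Q_A = 1.837 ft³/s vs Q_B = 3.202 ft³/s, so channel B carries more.

channel B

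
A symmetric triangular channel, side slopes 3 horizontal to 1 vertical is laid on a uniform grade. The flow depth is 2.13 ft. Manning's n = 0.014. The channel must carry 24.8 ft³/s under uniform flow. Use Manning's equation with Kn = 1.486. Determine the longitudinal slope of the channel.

S = 0.000291

For a triangular section with side slope z = 3: A = zy² = 3×2.13² = 13.61 ft²; P = 2y√(1+z²) = 2×2.13×3.162 = 13.47 ft.
Hydraulic radius R = A/P = 13.61/13.47 = 1.01 ft.
From Manning's equation, S = [nQ / (1.486 A R^(2/3))]² = [0.014 × 24.8 / (1.486 × 13.61 × 1.01^(2/3))]² = 0.000291.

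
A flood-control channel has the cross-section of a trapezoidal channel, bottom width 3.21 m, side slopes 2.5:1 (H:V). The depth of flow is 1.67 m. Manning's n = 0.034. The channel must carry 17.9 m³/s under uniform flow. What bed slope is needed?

S = 0.0024

With bottom width b = 3.21 m and side slope z = 2.5: A = (b + zy)y = (3.21 + 2.5×1.67)×1.67 = 12.33 m²; P = b + 2y√(1+z²) = 3.21 + 2×1.67×2.693 = 12.2 m.
Hydraulic radius R = A/P = 12.33/12.2 = 1.011 m.
From Manning's equation, S = [nQ / (1 A R^(2/3))]² = [0.034 × 17.9 / (1 × 12.33 × 1.011^(2/3))]² = 0.0024.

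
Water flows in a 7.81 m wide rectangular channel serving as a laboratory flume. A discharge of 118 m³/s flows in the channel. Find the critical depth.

For a rectangular channel, critical depth y_c = (q²/g)^(1/3) where q = Q/b = 118/7.81 = 15.11 m²/s.
So y_c = (15.11²/9.81)^(1/3) = 2.85 m.

y_c = 2.85 m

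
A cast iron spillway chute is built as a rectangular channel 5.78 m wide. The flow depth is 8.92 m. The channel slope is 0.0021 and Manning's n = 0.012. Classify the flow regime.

subcritical

Flow area A = b·y = 5.78 × 8.92 = 51.56 m². Wetted perimeter P = b + 2y = 5.78 + 2×8.92 = 23.62 m.
Hydraulic radius R = A/P = 51.56/23.62 = 2.183 m.
V = (1/n) R^(2/3) √S = (1/0.012) × 2.183^(2/3) × √0.0021 = 6.426 m/s. Hydraulic depth D_h = A/T = 51.56/5.78 = 8.92 m.
Froude number Fr = V/√(g·D_h) = 6.426/√(9.81×8.92) = 0.687, which is less than 1, so the flow is subcritical.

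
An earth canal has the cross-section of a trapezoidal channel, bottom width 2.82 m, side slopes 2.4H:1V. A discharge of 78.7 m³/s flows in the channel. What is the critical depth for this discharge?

At critical depth, Q² T / (g A³) = 1, i.e. A³/T = Q²/g = 78.7²/9.81 = 631.4.
Trying y = 1.86 m: A³/T = 211.7 — too small.
Trying y = 2.8 m: A³/T = 1172 — too large.
Trying y = 2.42 m: A³/T = 630.6 — ≈ 631.4.

y_c = 2.42 m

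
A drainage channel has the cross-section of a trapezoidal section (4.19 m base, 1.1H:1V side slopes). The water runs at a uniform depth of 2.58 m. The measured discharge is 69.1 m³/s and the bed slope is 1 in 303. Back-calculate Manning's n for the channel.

n = 0.02

With bottom width b = 4.19 m and side slope z = 1.1: A = (b + zy)y = (4.19 + 1.1×2.58)×2.58 = 18.13 m²; P = b + 2y√(1+z²) = 4.19 + 2×2.58×1.487 = 11.86 m.
Hydraulic radius R = A/P = 18.13/11.86 = 1.529 m.
Rearranging Manning's equation: n = (1/Q) A R^(2/3) S^(1/2) = (1/69.1) × 18.13 × 1.529^(2/3) × √0.0033 = 0.02.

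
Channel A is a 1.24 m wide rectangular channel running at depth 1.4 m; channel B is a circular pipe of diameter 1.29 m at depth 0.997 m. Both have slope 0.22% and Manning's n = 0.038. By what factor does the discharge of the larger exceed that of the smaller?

1.71

Channel A: Flow area A = b·y = 1.24 × 1.4 = 1.736 m². Wetted perimeter P = b + 2y = 1.24 + 2×1.4 = 4.04 m. Hydraulic radius R = A/P = 1.736/4.04 = 0.4297 m. Q_A = (1/0.038)·1.736·0.4297^(2/3)·√0.0022 = 1.22 m³/s.
Channel B: For a circular section of diameter D = 1.29 m at depth y = 0.997 m, the central angle is θ = 2 arccos(1 − 2y/D) = 4.296 rad. Then A = (D²/8)(θ − sin θ) = 1.084 m² and P = Dθ/2 = 2.771 m. Hydraulic radius R = A/P = 1.084/2.771 = 0.3912 m. Q_B = (1/0.038)·1.084·0.3912^(2/3)·√0.0022 = 0.7156 m³/s.
The larger discharge is 1.22 m³/s and the smaller is 0.7156 m³/s; the ratio is 1.71.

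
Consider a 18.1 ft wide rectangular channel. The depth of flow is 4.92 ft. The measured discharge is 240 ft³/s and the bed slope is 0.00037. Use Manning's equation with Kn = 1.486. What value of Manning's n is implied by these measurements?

Flow area A = b·y = 18.1 × 4.92 = 89.05 ft². Wetted perimeter P = b + 2y = 18.1 + 2×4.92 = 27.94 ft.
Hydraulic radius R = A/P = 89.05/27.94 = 3.187 ft.
Rearranging Manning's equation: n = (1.486/Q) A R^(2/3) S^(1/2) = (1.486/240) × 89.05 × 3.187^(2/3) × √0.00037 = 0.023.

n = 0.023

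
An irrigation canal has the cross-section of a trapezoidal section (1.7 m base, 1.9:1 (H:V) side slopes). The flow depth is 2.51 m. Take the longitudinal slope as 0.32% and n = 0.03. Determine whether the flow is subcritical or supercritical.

subcritical

With bottom width b = 1.7 m and side slope z = 1.9: A = (b + zy)y = (1.7 + 1.9×2.51)×2.51 = 16.24 m²; P = b + 2y√(1+z²) = 1.7 + 2×2.51×2.147 = 12.48 m.
Hydraulic radius R = A/P = 16.24/12.48 = 1.301 m.
V = (1/n) R^(2/3) √S = (1/0.03) × 1.301^(2/3) × √0.0032 = 2.247 m/s. Hydraulic depth D_h = A/T = 16.24/11.24 = 1.445 m.
Froude number Fr = V/√(g·D_h) = 2.247/√(9.81×1.445) = 0.597, which is less than 1, so the flow is subcritical.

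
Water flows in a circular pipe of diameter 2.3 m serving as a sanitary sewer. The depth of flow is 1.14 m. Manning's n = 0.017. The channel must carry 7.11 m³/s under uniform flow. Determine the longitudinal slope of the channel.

S = 0.00729

For a circular section of diameter D = 2.3 m at depth y = 1.14 m, the central angle is θ = 2 arccos(1 − 2y/D) = 3.124 rad. Then A = (D²/8)(θ − sin θ) = 2.054 m² and P = Dθ/2 = 3.593 m.
Hydraulic radius R = A/P = 2.054/3.593 = 0.5718 m.
From Manning's equation, S = [nQ / (1 A R^(2/3))]² = [0.017 × 7.11 / (1 × 2.054 × 0.5718^(2/3))]² = 0.00729.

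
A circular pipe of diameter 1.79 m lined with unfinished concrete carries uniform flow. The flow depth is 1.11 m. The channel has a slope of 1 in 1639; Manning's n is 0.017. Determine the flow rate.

For a circular section of diameter D = 1.79 m at depth y = 1.11 m, the central angle is θ = 2 arccos(1 − 2y/D) = 3.627 rad. Then A = (D²/8)(θ − sin θ) = 1.639 m² and P = Dθ/2 = 3.246 m.
Hydraulic radius R = A/P = 1.639/3.246 = 0.505 m.
Manning's equation: Q = (1/n) A R^(2/3) S^(1/2) = (1/0.017) × 1.639 × 0.505^(2/3) × 0.0006101^(1/2) = 1.51 m³/s.

Q = 1.51 m³/s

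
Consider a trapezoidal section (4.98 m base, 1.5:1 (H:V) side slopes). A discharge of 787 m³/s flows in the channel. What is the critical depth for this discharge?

At critical depth, Q² T / (g A³) = 1, i.e. A³/T = Q²/g = 787²/9.81 = 63140.
At y = 9.02 m: A³/T = 145300 — over.
At y = 5.59 m: A³/T = 19170 — short.
At y = 7.43 m: A³/T = 63060 — close enough.

y_c = 7.43 m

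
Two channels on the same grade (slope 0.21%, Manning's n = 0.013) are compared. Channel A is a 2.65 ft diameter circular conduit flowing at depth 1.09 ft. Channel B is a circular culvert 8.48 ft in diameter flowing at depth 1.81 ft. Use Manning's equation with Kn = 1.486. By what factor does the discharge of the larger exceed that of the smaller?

Channel A: For a circular section of diameter D = 2.65 ft at depth y = 1.09 ft, the central angle is θ = 2 arccos(1 − 2y/D) = 2.785 rad. Then A = (D²/8)(θ − sin θ) = 2.138 ft² and P = Dθ/2 = 3.69 ft. Hydraulic radius R = A/P = 2.138/3.69 = 0.5795 ft. Q_A = (1.486/0.013)·2.138·0.5795^(2/3)·√0.0021 = 7.785 ft³/s.
Channel B: For a circular section of diameter D = 8.48 ft at depth y = 1.81 ft, the central angle is θ = 2 arccos(1 − 2y/D) = 1.921 rad. Then A = (D²/8)(θ − sin θ) = 8.824 ft² and P = Dθ/2 = 8.145 ft. Hydraulic radius R = A/P = 8.824/8.145 = 1.083 ft. Q_B = (1.486/0.013)·8.824·1.083^(2/3)·√0.0021 = 48.76 ft³/s.
The larger discharge is 48.76 ft³/s and the smaller is 7.785 ft³/s; the ratio is 6.26.

6.26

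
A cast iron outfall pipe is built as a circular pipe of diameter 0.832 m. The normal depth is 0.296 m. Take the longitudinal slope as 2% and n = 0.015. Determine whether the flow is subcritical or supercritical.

For a circular section of diameter D = 0.832 m at depth y = 0.296 m, the central angle is θ = 2 arccos(1 − 2y/D) = 2.556 rad. Then A = (D²/8)(θ − sin θ) = 0.1734 m² and P = Dθ/2 = 1.063 m.
Hydraulic radius R = A/P = 0.1734/1.063 = 0.1631 m.
V = (1/n) R^(2/3) √S = (1/0.015) × 0.1631^(2/3) × √0.02 = 2.814 m/s. Hydraulic depth D_h = A/T = 0.1734/0.7966 = 0.2177 m.
Froude number Fr = V/√(g·D_h) = 2.814/√(9.81×0.2177) = 1.93, which is greater than 1, so the flow is supercritical.

supercritical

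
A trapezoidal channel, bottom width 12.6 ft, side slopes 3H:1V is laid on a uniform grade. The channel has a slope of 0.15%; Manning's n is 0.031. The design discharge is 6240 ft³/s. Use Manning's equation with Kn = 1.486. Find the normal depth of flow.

Manning's equation rearranged: A R^(2/3) = nQ / (1.486·√S) = 0.031 × 6240 / (1.486 × √0.0015) = 3361.
Trying y = 12.1 ft: A R^(2/3) = 2090 — too small.
Trying y = 17.8 ft: A R^(2/3) = 5227 — too large.
Trying y = 14.8 ft: A R^(2/3) = 3358 — ≈ 3361.

y_n = 14.8 ft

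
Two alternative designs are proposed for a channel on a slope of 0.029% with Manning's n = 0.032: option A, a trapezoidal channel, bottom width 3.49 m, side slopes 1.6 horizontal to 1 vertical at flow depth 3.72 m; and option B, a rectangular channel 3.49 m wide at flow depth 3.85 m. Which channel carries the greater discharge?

channel A

Channel A: With bottom width b = 3.49 m and side slope z = 1.6: A = (b + zy)y = (3.49 + 1.6×3.72)×3.72 = 35.12 m²; P = b + 2y√(1+z²) = 3.49 + 2×3.72×1.887 = 17.53 m. Hydraulic radius R = A/P = 35.12/17.53 = 2.004 m. Q_A = (1/0.032)·35.12·2.004^(2/3)·√0.00029 = 29.71 m³/s.
Channel B: Flow area A = b·y = 3.49 × 3.85 = 13.44 m². Wetted perimeter P = b + 2y = 3.49 + 2×3.85 = 11.19 m. Hydraulic radius R = A/P = 13.44/11.19 = 1.201 m. Q_B = (1/0.032)·13.44·1.201^(2/3)·√0.00029 = 8.078 m³/s.
Q_A = 29.71 m³/s vs Q_B = 8.078 m³/s, so channel A carries more.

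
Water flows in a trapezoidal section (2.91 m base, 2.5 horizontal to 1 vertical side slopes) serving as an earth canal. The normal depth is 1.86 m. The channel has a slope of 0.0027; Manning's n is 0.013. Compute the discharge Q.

Q = 59.4 m³/s

With bottom width b = 2.91 m and side slope z = 2.5: A = (b + zy)y = (2.91 + 2.5×1.86)×1.86 = 14.06 m²; P = b + 2y√(1+z²) = 2.91 + 2×1.86×2.693 = 12.93 m.
Hydraulic radius R = A/P = 14.06/12.93 = 1.088 m.
Manning's equation: Q = (1/n) A R^(2/3) S^(1/2) = (1/0.013) × 14.06 × 1.088^(2/3) × 0.0027^(1/2) = 59.4 m³/s.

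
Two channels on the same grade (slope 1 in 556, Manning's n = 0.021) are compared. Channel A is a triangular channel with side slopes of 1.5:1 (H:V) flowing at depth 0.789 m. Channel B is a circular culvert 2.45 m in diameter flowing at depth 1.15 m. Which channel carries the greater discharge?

Channel A: For a triangular section with side slope z = 1.5: A = zy² = 1.5×0.789² = 0.9338 m²; P = 2y√(1+z²) = 2×0.789×1.803 = 2.845 m. Hydraulic radius R = A/P = 0.9338/2.845 = 0.3282 m. Q_A = (1/0.021)·0.9338·0.3282^(2/3)·√0.001799 = 0.8973 m³/s.
Channel B: For a circular section of diameter D = 2.45 m at depth y = 1.15 m, the central angle is θ = 2 arccos(1 − 2y/D) = 3.019 rad. Then A = (D²/8)(θ − sin θ) = 2.174 m² and P = Dθ/2 = 3.698 m. Hydraulic radius R = A/P = 2.174/3.698 = 0.5877 m. Q_B = (1/0.021)·2.174·0.5877^(2/3)·√0.001799 = 3.08 m³/s.
Q_A = 0.8973 m³/s vs Q_B = 3.08 m³/s, so channel B carries more.

channel B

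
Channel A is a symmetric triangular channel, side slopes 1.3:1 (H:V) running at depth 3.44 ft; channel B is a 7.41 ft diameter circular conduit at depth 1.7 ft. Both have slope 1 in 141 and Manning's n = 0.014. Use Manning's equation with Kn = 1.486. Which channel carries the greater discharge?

Channel A: For a triangular section with side slope z = 1.3: A = zy² = 1.3×3.44² = 15.38 ft²; P = 2y√(1+z²) = 2×3.44×1.64 = 11.28 ft. Hydraulic radius R = A/P = 15.38/11.28 = 1.363 ft. Q_A = (1.486/0.014)·15.38·1.363^(2/3)·√0.007092 = 169.1 ft³/s.
Channel B: For a circular section of diameter D = 7.41 ft at depth y = 1.7 ft, the central angle is θ = 2 arccos(1 − 2y/D) = 1.998 rad. Then A = (D²/8)(θ − sin θ) = 7.466 ft² and P = Dθ/2 = 7.402 ft. Hydraulic radius R = A/P = 7.466/7.402 = 1.009 ft. Q_B = (1.486/0.014)·7.466·1.009^(2/3)·√0.007092 = 67.12 ft³/s.
Q_A = 169.1 ft³/s vs Q_B = 67.12 ft³/s, so channel A carries more.

channel A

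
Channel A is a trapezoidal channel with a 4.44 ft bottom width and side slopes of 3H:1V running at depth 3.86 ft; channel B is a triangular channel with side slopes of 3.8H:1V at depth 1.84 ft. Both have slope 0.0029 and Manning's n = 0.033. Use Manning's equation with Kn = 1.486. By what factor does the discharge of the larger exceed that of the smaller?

8.64

Channel A: With bottom width b = 4.44 ft and side slope z = 3: A = (b + zy)y = (4.44 + 3×3.86)×3.86 = 61.84 ft²; P = b + 2y√(1+z²) = 4.44 + 2×3.86×3.162 = 28.85 ft. Hydraulic radius R = A/P = 61.84/28.85 = 2.143 ft. Q_A = (1.486/0.033)·61.84·2.143^(2/3)·√0.0029 = 249.3 ft³/s.
Channel B: For a triangular section with side slope z = 3.8: A = zy² = 3.8×1.84² = 12.87 ft²; P = 2y√(1+z²) = 2×1.84×3.929 = 14.46 ft. Hydraulic radius R = A/P = 12.87/14.46 = 0.8897 ft. Q_B = (1.486/0.033)·12.87·0.8897^(2/3)·√0.0029 = 28.86 ft³/s.
The larger discharge is 249.3 ft³/s and the smaller is 28.86 ft³/s; the ratio is 8.64.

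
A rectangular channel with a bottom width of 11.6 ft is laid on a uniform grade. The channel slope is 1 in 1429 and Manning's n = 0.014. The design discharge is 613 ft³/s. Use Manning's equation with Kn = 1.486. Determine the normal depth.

y_n = 8.3 ft

Manning's equation rearranged: A R^(2/3) = nQ / (1.486·√S) = 0.014 × 613 / (1.486 × √0.0006998) = 218.3.
Try y = 9.54 ft: A R^(2/3) = 260.3 — too large.
Try y = 6.97 ft: A R^(2/3) = 174.3 — too small.
Try y = 8.3 ft: A R^(2/3) = 218.3 — ≈ 218.3.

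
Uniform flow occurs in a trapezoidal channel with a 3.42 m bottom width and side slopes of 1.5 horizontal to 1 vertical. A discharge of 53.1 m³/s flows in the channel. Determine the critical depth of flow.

y_c = 2.13 m

At critical depth, Q² T / (g A³) = 1, i.e. A³/T = Q²/g = 53.1²/9.81 = 287.4.
Trying y = 1.79 m: A³/T = 148.5 — too small.
Trying y = 2.37 m: A³/T = 429 — too large.
Trying y = 2.13 m: A³/T = 285.1 — close enough.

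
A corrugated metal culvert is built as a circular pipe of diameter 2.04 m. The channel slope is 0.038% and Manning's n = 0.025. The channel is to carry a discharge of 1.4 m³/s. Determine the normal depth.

y_n = 1.46 m

Manning's equation rearranged: A R^(2/3) = nQ / (1·√S) = 0.025 × 1.4 / (√0.00038) = 1.795.
Try y = 1.65 m: A R^(2/3) = 2.061 — too large.
Try y = 1.17 m: A R^(2/3) = 1.307 — too small.
Try y = 1.46 m: A R^(2/3) = 1.797 — close enough.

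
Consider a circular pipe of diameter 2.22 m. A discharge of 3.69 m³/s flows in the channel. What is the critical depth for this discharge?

At critical depth, Q² T / (g A³) = 1, i.e. A³/T = Q²/g = 3.69²/9.81 = 1.388.
Try y = 0.626 m: A³/T = 0.36 — short.
Try y = 1.08 m: A³/T = 2.941 — over.
Try y = 0.888 m: A³/T = 1.39 — close enough.

y_c = 0.888 m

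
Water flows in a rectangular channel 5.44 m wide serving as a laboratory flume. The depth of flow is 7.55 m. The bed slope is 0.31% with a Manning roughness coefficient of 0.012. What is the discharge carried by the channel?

Flow area A = b·y = 5.44 × 7.55 = 41.07 m². Wetted perimeter P = b + 2y = 5.44 + 2×7.55 = 20.54 m.
Hydraulic radius R = A/P = 41.07/20.54 = 2 m.
Manning's equation: Q = (1/n) A R^(2/3) S^(1/2) = (1/0.012) × 41.07 × 2^(2/3) × 0.0031^(1/2) = 302 m³/s.

Q = 302 m³/s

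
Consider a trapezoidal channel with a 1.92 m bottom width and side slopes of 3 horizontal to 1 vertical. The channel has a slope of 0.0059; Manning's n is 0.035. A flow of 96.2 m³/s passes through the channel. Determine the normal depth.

y_n = 2.99 m

Manning's equation rearranged: A R^(2/3) = nQ / (1·√S) = 0.035 × 96.2 / (√0.0059) = 43.83.
Trying y = 3.8 m: A R^(2/3) = 79.01 — high.
Trying y = 2.14 m: A R^(2/3) = 19.65 — low.
Trying y = 2.99 m: A R^(2/3) = 43.86 — close enough.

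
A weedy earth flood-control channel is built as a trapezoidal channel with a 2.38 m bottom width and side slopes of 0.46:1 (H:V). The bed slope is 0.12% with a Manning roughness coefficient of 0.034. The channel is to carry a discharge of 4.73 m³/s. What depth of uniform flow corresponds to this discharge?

Manning's equation rearranged: A R^(2/3) = nQ / (1·√S) = 0.034 × 4.73 / (√0.0012) = 4.642.
Try y = 1.9 m: A R^(2/3) = 5.941 — over.
Try y = 1.37 m: A R^(2/3) = 3.447 — short.
Try y = 1.64 m: A R^(2/3) = 4.642 — close enough.

y_n = 1.64 m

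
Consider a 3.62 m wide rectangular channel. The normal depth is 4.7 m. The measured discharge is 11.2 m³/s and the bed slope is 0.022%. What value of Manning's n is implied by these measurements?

n = 0.0269

Flow area A = b·y = 3.62 × 4.7 = 17.01 m². Wetted perimeter P = b + 2y = 3.62 + 2×4.7 = 13.02 m.
Hydraulic radius R = A/P = 17.01/13.02 = 1.307 m.
Rearranging Manning's equation: n = (1/Q) A R^(2/3) S^(1/2) = (1/11.2) × 17.01 × 1.307^(2/3) × √0.00022 = 0.0269.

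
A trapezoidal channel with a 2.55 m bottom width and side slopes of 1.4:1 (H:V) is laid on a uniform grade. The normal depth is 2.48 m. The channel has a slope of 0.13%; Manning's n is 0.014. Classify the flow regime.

subcritical

With bottom width b = 2.55 m and side slope z = 1.4: A = (b + zy)y = (2.55 + 1.4×2.48)×2.48 = 14.93 m²; P = b + 2y√(1+z²) = 2.55 + 2×2.48×1.72 = 11.08 m.
Hydraulic radius R = A/P = 14.93/11.08 = 1.347 m.
V = (1/n) R^(2/3) √S = (1/0.014) × 1.347^(2/3) × √0.0013 = 3.142 m/s. Hydraulic depth D_h = A/T = 14.93/9.494 = 1.573 m.
Froude number Fr = V/√(g·D_h) = 3.142/√(9.81×1.573) = 0.8, which is less than 1, so the flow is subcritical.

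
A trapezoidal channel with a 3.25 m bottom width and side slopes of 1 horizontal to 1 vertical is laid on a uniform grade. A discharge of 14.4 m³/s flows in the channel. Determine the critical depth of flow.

y_c = 1.12 m

At critical depth, Q² T / (g A³) = 1, i.e. A³/T = Q²/g = 14.4²/9.81 = 21.14.
Try y = 0.863 m: A³/T = 8.987 — low.
Try y = 1.35 m: A³/T = 40.25 — high.
Try y = 1.12 m: A³/T = 21.36 — ≈ 21.14.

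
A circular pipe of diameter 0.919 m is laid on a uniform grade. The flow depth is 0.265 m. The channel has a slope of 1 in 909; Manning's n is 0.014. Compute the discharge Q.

For a circular section of diameter D = 0.919 m at depth y = 0.265 m, the central angle is θ = 2 arccos(1 − 2y/D) = 2.267 rad. Then A = (D²/8)(θ − sin θ) = 0.1584 m² and P = Dθ/2 = 1.042 m.
Hydraulic radius R = A/P = 0.1584/1.042 = 0.152 m.
Manning's equation: Q = (1/n) A R^(2/3) S^(1/2) = (1/0.014) × 0.1584 × 0.152^(2/3) × 0.0011^(1/2) = 0.107 m³/s.

Q = 0.107 m³/s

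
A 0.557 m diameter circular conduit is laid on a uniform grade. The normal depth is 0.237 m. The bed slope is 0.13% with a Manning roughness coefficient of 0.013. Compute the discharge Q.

Q = 0.0684 m³/s

For a circular section of diameter D = 0.557 m at depth y = 0.237 m, the central angle is θ = 2 arccos(1 − 2y/D) = 2.842 rad. Then A = (D²/8)(θ − sin θ) = 0.0988 m² and P = Dθ/2 = 0.7916 m.
Hydraulic radius R = A/P = 0.0988/0.7916 = 0.1248 m.
Manning's equation: Q = (1/n) A R^(2/3) S^(1/2) = (1/0.013) × 0.0988 × 0.1248^(2/3) × 0.0013^(1/2) = 0.0684 m³/s.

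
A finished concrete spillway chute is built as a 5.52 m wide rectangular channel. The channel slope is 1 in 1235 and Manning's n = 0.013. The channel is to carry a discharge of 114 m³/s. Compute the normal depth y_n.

y_n = 6.14 m

Manning's equation rearranged: A R^(2/3) = nQ / (1·√S) = 0.013 × 114 / (√0.0008097) = 52.08.
At y = 4.64 m: A R^(2/3) = 36.92 — low.
At y = 6.75 m: A R^(2/3) = 58.34 — high.
At y = 6.14 m: A R^(2/3) = 52.07 — close enough.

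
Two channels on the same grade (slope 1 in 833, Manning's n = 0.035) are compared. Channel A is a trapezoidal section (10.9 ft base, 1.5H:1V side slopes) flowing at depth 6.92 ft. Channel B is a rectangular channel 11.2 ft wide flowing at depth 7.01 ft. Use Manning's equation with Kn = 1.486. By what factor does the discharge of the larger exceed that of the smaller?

2.26

Channel A: With bottom width b = 10.9 ft and side slope z = 1.5: A = (b + zy)y = (10.9 + 1.5×6.92)×6.92 = 147.3 ft²; P = b + 2y√(1+z²) = 10.9 + 2×6.92×1.803 = 35.85 ft. Hydraulic radius R = A/P = 147.3/35.85 = 4.108 ft. Q_A = (1.486/0.035)·147.3·4.108^(2/3)·√0.0012 = 555.6 ft³/s.
Channel B: Flow area A = b·y = 11.2 × 7.01 = 78.51 ft². Wetted perimeter P = b + 2y = 11.2 + 2×7.01 = 25.22 ft. Hydraulic radius R = A/P = 78.51/25.22 = 3.113 ft. Q_B = (1.486/0.035)·78.51·3.113^(2/3)·√0.0012 = 246.2 ft³/s.
The larger discharge is 555.6 ft³/s and the smaller is 246.2 ft³/s; the ratio is 2.26.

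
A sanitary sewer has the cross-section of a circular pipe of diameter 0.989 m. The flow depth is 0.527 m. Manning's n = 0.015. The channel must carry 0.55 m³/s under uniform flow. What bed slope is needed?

For a circular section of diameter D = 0.989 m at depth y = 0.527 m, the central angle is θ = 2 arccos(1 − 2y/D) = 3.273 rad. Then A = (D²/8)(θ − sin θ) = 0.4162 m² and P = Dθ/2 = 1.619 m.
Hydraulic radius R = A/P = 0.4162/1.619 = 0.2572 m.
From Manning's equation, S = [nQ / (1 A R^(2/3))]² = [0.015 × 0.55 / (1 × 0.4162 × 0.2572^(2/3))]² = 0.0024.

S = 0.0024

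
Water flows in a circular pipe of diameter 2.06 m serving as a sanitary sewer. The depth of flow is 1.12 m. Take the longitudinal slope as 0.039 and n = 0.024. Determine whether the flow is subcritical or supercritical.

For a circular section of diameter D = 2.06 m at depth y = 1.12 m, the central angle is θ = 2 arccos(1 − 2y/D) = 3.317 rad. Then A = (D²/8)(θ − sin θ) = 1.852 m² and P = Dθ/2 = 3.416 m.
Hydraulic radius R = A/P = 1.852/3.416 = 0.542 m.
V = (1/n) R^(2/3) √S = (1/0.024) × 0.542^(2/3) × √0.039 = 5.47 m/s. Hydraulic depth D_h = A/T = 1.852/2.052 = 0.9023 m.
Froude number Fr = V/√(g·D_h) = 5.47/√(9.81×0.9023) = 1.84, which is greater than 1, so the flow is supercritical.

supercritical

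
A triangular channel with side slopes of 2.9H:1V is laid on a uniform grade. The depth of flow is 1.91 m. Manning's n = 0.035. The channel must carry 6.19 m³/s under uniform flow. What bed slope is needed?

S = 0.000481

For a triangular section with side slope z = 2.9: A = zy² = 2.9×1.91² = 10.58 m²; P = 2y√(1+z²) = 2×1.91×3.068 = 11.72 m.
Hydraulic radius R = A/P = 10.58/11.72 = 0.9028 m.
From Manning's equation, S = [nQ / (1 A R^(2/3))]² = [0.035 × 6.19 / (1 × 10.58 × 0.9028^(2/3))]² = 0.000481.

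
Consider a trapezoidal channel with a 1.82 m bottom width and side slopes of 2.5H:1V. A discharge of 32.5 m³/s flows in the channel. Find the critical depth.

At critical depth, Q² T / (g A³) = 1, i.e. A³/T = Q²/g = 32.5²/9.81 = 107.7.
Try y = 2.09 m: A³/T = 260.2 — over.
Try y = 1.27 m: A³/T = 31.25 — short.
Try y = 1.7 m: A³/T = 106.5 — matches.

y_c = 1.7 m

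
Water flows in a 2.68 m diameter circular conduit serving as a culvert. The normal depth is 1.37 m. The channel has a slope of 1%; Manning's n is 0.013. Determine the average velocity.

For a circular section of diameter D = 2.68 m at depth y = 1.37 m, the central angle is θ = 2 arccos(1 − 2y/D) = 3.186 rad. Then A = (D²/8)(θ − sin θ) = 2.901 m² and P = Dθ/2 = 4.27 m.
Hydraulic radius R = A/P = 2.901/4.27 = 0.6794 m.
From Manning's equation, V = (1/n) R^(2/3) S^(1/2) = (1/0.013) × 0.6794^(2/3) × 0.01^(1/2) = 5.94 m/s.

V = 5.94 m/s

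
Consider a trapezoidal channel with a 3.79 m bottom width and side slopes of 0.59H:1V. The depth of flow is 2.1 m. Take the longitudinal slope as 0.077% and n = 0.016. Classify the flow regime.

subcritical

With bottom width b = 3.79 m and side slope z = 0.59: A = (b + zy)y = (3.79 + 0.59×2.1)×2.1 = 10.56 m²; P = b + 2y√(1+z²) = 3.79 + 2×2.1×1.161 = 8.667 m.
Hydraulic radius R = A/P = 10.56/8.667 = 1.219 m.
V = (1/n) R^(2/3) √S = (1/0.016) × 1.219^(2/3) × √0.00077 = 1.979 m/s. Hydraulic depth D_h = A/T = 10.56/6.268 = 1.685 m.
Froude number Fr = V/√(g·D_h) = 1.979/√(9.81×1.685) = 0.487, which is less than 1, so the flow is subcritical.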